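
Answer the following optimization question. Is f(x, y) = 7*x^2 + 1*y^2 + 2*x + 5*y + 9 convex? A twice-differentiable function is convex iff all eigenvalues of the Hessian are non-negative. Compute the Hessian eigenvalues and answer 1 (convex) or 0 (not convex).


The Hessian of f(x,y) = 7*x^2 + 1*y^2 + 2*x + 5*y + 9 is:
H = [[14, 0], [0, 2]]
Trace = 14 + 2 = 16
Determinant = 14*2 - (0)^2 = 28
Discriminant = (16)^2 - 4*28 = 144.0
Eigenvalues: lambda_1 = 2.0, lambda_2 = 14.0
The function is convex.

1


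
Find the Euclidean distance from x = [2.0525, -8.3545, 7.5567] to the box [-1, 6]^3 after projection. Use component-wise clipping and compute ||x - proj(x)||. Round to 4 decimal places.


Project each component onto [-1, 6].
clip(2.0525) = 2.0525, clip(-8.3545) = -1.0, clip(7.5567) = 6.0
Projection = [2.0525, -1.0, 6.0]
Squared diffs: [0.0, 54.0887, 2.4233]
Distance = sqrt(56.512) = 7.5174


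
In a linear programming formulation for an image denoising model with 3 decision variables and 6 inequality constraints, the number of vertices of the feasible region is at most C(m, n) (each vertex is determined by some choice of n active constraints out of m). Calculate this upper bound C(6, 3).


Each vertex corresponds to some choice of n active constraints out of m, so the number of vertices is at most C(m, n) = m! / (n!(m-n)!).
m = 6, n = 3
Numerator: 6 * 5 * 4
Denominator: 3! = 6
C(6, 3) = 20


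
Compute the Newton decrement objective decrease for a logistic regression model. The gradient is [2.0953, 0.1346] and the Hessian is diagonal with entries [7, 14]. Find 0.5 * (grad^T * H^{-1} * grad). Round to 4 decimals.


Step 1: H is diagonal, so H^(-1) * g = [0.2993, 0.0096].
Step 2: g^T H^(-1) g = sum_i g_i^2 / H_ii
  = (2.0953)^2/7 + (0.1346)^2/14
  = 0.6272 + 0.0013 = 0.6285
Step 3: Objective decrease = 0.5 * g^T H^(-1) g = 0.3142


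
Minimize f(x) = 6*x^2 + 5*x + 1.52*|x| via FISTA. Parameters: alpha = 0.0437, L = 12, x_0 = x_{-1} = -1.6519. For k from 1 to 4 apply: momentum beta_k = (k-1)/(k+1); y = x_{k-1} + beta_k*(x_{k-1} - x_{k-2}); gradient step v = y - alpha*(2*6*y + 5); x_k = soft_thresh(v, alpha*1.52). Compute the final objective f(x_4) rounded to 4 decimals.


FISTA on f(x) = 6*x^2 + 5*x + 1.52*|x|
L = 12, alpha = 0.0437
Iteration 1: beta = 0.0, y = -1.6519 + 0.0*(-1.6519 + 1.6519) = -1.6519
  grad(y) = -14.8228, v = y - alpha*grad = -1.0041
  prox(v) = soft_thresh(-1.0041, 0.0664) = -0.9377
Iteration 2: beta = 0.3333, y = -0.9377 + 0.3333*(-0.9377 + 1.6519) = -0.6997
  grad(y) = -3.3959, v = y - alpha*grad = -0.5513
  prox(v) = soft_thresh(-0.5513, 0.0664) = -0.4848
Iteration 3: beta = 0.5, y = -0.4848 + 0.5*(-0.4848 + 0.9377) = -0.2584
  grad(y) = 1.8993, v = y - alpha*grad = -0.3414
  prox(v) = soft_thresh(-0.3414, 0.0664) = -0.275
Iteration 4: beta = 0.6, y = -0.275 + 0.6*(-0.275 + 0.4848) = -0.149
  grad(y) = 3.2114, v = y - alpha*grad = -0.2894
  prox(v) = soft_thresh(-0.2894, 0.0664) = -0.223
f(x_4) = 6*(-0.223)^2 + 5*(-0.223) + 1.52*|-0.223| = -0.4776


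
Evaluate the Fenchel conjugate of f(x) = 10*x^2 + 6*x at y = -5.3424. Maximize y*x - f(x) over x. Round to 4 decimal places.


f*(y) = sup_x {y*x - a*x^2 - b*x} = sup_x {(y-b)*x - a*x^2}
FOC: (y - b) - 2a*x = 0 => x* = (y - b)/(2a)
x* = (-5.3424 - 6)/(2*10) = -0.5671
f*(-5.3424) = (y-b)^2/(4a) = (-5.3424 - 6)^2/(4*10)
= 128.65/40 = 3.2163


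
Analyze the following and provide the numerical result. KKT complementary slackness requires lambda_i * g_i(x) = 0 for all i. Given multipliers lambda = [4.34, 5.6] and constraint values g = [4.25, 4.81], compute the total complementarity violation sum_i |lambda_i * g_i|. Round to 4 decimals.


KKT complementary slackness check:
lambda_1 * g_1 = 4.34 * 4.25 = 18.445
lambda_2 * g_2 = 5.6 * 4.81 = 26.936
Total violation = 18.445 + 26.936 = 45.381


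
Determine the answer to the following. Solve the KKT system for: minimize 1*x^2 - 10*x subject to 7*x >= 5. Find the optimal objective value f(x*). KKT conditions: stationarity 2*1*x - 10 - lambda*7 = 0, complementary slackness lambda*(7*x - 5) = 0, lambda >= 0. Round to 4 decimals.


Step 1: Try lambda = 0 (constraint inactive).
Stationarity: 2*1*x - 10 = 0
x* = 10/(2*1) = 5.0
Check constraint: 7*5.0 = 35.0 >= 5 -- satisfied.
Step 2: Compute optimal value.
f(x*) = 1*5.0^2 - 10*5.0 = -25.0


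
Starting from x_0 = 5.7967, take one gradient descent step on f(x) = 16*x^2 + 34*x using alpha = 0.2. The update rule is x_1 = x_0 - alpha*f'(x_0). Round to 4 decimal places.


We compute the gradient at x_0 and apply the update.
f'(x) = 32*x + 34
f'(5.7967) = 32*5.7967 + 34 = 219.4944
x_1 = 5.7967 - 0.2*219.4944 = -38.1022


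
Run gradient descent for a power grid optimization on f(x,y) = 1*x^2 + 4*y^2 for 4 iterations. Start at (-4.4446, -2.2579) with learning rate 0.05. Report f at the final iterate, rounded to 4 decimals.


Gradient descent on f(x,y) = 1*x^2 + 4*y^2.
Starting point: (-4.4446, -2.2579), alpha = 0.05
Step 1: grad_x = 2*1*-4.4446 = -8.8892, grad_y = 2*4*-2.2579 = -18.0632
  x_1 = -4.4446 - 0.05*-8.8892 = -4.0001
  y_1 = -2.2579 - 0.05*-18.0632 = -1.3547
Step 2: grad_x = 2*1*-4.0001 = -8.0003, grad_y = 2*4*-1.3547 = -10.8379
  x_2 = -4.0001 - 0.05*-8.0003 = -3.6001
  y_2 = -1.3547 - 0.05*-10.8379 = -0.8128
Step 3: grad_x = 2*1*-3.6001 = -7.2003, grad_y = 2*4*-0.8128 = -6.5028
  x_3 = -3.6001 - 0.05*-7.2003 = -3.2401
  y_3 = -0.8128 - 0.05*-6.5028 = -0.4877
Step 4: grad_x = 2*1*-3.2401 = -6.4802, grad_y = 2*4*-0.4877 = -3.9017
  x_4 = -3.2401 - 0.05*-6.4802 = -2.9161
  y_4 = -0.4877 - 0.05*-3.9017 = -0.2926
f(-2.9161, -0.2926) = 1*(-2.9161)^2 + 4*(-0.2926)^2 = 8.8462


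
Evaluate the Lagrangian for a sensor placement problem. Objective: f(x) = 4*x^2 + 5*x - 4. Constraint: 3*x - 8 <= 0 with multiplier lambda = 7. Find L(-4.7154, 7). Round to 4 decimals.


Step 1: Evaluate f(x).
f(-4.7154) = 4*(-4.7154)^2 + 5*(-4.7154) - 4 = 61.363
Step 2: Evaluate g(x).
g(-4.7154) = 3*-4.7154 - 8 = -22.1462
Step 3: Compute Lagrangian.
L = 61.363 + 7*-22.1462 = -93.6604


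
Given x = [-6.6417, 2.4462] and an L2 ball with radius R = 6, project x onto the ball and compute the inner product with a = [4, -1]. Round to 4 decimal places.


Step 1: Compute ||x|| (intermediates to 6 decimals).
||x|| = sqrt((-6.6417)^2 + 2.4462^2) = 7.077858
Step 2: Project.
Since ||x|| > R, scale = R/||x|| = 6/7.077858 = 0.847714, proj(x) = scale * x
proj(x) = [-5.630262, 2.073678]
Step 3: Dot product.
a^T * proj(x) = 4*(-5.630262) - 1*2.073678 = -24.5947


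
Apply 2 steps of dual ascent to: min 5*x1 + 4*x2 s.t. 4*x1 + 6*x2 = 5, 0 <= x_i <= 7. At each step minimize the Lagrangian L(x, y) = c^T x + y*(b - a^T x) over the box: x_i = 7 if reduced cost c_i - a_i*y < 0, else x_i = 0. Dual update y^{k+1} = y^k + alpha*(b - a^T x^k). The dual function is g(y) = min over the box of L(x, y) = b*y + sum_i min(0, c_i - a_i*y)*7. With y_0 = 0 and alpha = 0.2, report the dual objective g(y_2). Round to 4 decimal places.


Dual ascent for LP: min 5*x1 + 4*x2, 4*x1 + 6*x2 = 5, 0 <= x_i <= 7
Step 1: y^k = 0.0, reduced costs: (5.0, 4.0)
  x^k = (0.0, 0.0), subgradient = b - a^T x = 5.0
  y^{k+1} = 0.0 + 0.2*5.0 = 1.0
Step 2: y^k = 1.0, reduced costs: (1.0, -2.0)
  x^k = (0.0, 7.0), subgradient = b - a^T x = -37.0
  y^{k+1} = 1.0 + 0.2*-37.0 = -6.4
Dual objective at y_2 = -6.4: reduced costs (30.6, 42.4), box minimizer x = (0.0, 0.0)
g(y_2) = b*y + (c1 - a1*y)*x1 + (c2 - a2*y)*x2 = 5*(-6.4) + 30.6*0.0 + 42.4*0.0 = -32.0 + 0.0 + 0.0 = -32.0


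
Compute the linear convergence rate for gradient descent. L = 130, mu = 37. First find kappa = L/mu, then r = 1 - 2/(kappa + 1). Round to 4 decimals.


Step 1: Compute the condition number.
kappa = L/mu = 130/37 = 3.5135
Step 2: Compute the convergence rate.
r = 1 - 2/(kappa + 1) = 1 - 2*mu/(L + mu) = (L - mu)/(L + mu) = 93/167 = 0.5569


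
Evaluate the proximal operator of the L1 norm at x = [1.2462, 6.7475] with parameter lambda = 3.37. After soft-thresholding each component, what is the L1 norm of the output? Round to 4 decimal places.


Soft-thresholding with lambda = 3.37:
prox(1.2462) = sign(1.2462)*max(|1.2462| - 3.37, 0) = 0.0
prox(6.7475) = sign(6.7475)*max(|6.7475| - 3.37, 0) = 3.3775
prox(x) = [0.0, 3.3775]
||prox(x)||_1 = 0.0 + 3.3775 = 3.3775


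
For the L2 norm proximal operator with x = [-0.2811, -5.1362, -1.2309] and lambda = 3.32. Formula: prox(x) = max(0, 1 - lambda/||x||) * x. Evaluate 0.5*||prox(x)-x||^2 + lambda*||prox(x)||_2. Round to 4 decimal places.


Step 1: Compute ||x||.
||x|| = 5.2891
Step 2: Compute scaling factor.
scale = max(0, 1 - 3.32/5.2891) = 0.3723
Step 3: prox(x) = [-0.1047, -1.9122, -0.4583]
||prox(x)|| = 1.9691
Step 4: Proximal objective.
0.5*||prox-x||^2 = 5.5112
lambda*||prox|| = 6.5374
Total = 12.0486


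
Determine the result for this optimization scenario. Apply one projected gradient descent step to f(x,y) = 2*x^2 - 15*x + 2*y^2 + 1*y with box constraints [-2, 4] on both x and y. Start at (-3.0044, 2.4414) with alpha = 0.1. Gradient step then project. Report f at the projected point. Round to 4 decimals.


Step 1: Compute gradient at (-3.0044, 2.4414).
grad_x = 2*2*-3.0044 - 15 = -27.0176
grad_y = 2*2*2.4414 + 1 = 10.7656
Step 2: Gradient step.
x_raw = -3.0044 - 0.1*-27.0176 = -0.3026
y_raw = 2.4414 - 0.1*10.7656 = 1.3648
Step 3: Project onto [-2, 4].
x_proj = clip(-0.3026) = -0.3026
y_proj = clip(1.3648) = 1.3648
Step 4: Evaluate f.
f(-0.3026, 1.3648) = 9.8132


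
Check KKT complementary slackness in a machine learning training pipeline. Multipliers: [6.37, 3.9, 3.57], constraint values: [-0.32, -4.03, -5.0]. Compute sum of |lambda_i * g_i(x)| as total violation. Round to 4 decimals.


KKT complementary slackness check:
lambda_1 * g_1 = 6.37 * -0.32 = -2.0384
lambda_2 * g_2 = 3.9 * -4.03 = -15.717
lambda_3 * g_3 = 3.57 * -5.0 = -17.85
Total violation = 2.0384 + 15.717 + 17.85 = 35.6054


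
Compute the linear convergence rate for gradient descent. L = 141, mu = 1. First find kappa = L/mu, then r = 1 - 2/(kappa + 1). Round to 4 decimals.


Step 1: Compute the condition number.
kappa = L/mu = 141/1 = 141.0
Step 2: Compute the convergence rate.
r = 1 - 2/(kappa + 1) = 1 - 2*mu/(L + mu) = (L - mu)/(L + mu) = 140/142 = 0.9859


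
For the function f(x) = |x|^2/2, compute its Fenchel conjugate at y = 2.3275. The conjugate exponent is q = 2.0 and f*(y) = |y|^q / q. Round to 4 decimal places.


The conjugate exponent q satisfies 1/p + 1/q = 1.
p = 2, so q = 2/(2 - 1) = 2.0
|y|^q = 2.3275^2.0 = 5.4173
f*(2.3275) = 5.4173 / 2.0 = 2.7086


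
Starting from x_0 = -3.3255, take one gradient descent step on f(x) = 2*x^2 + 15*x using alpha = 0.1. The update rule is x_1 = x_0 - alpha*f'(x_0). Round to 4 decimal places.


We compute the gradient at x_0 and apply the update.
f'(x) = 4*x + 15
f'(-3.3255) = 4*-3.3255 + 15 = 1.698
x_1 = -3.3255 - 0.1*1.698 = -3.4953


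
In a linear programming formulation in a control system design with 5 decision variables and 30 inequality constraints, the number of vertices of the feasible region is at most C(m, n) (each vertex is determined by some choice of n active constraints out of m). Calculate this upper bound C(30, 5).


Each vertex corresponds to some choice of n active constraints out of m, so the number of vertices is at most C(m, n) = m! / (n!(m-n)!).
m = 30, n = 5
Numerator: 30 * 29 * 28 * 27 * 26
Denominator: 5! = 120
C(30, 5) = 142506


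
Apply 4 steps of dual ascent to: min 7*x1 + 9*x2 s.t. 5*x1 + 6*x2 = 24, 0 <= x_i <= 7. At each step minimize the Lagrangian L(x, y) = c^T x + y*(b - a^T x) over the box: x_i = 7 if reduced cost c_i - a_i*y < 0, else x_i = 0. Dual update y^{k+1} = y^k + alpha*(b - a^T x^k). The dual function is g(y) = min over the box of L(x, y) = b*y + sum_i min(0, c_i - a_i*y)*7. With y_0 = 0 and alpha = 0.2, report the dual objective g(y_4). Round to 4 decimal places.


Dual ascent for LP: min 7*x1 + 9*x2, 5*x1 + 6*x2 = 24, 0 <= x_i <= 7
Step 1: y^k = 0.0, reduced costs: (7.0, 9.0)
  x^k = (0.0, 0.0), subgradient = b - a^T x = 24.0
  y^{k+1} = 0.0 + 0.2*24.0 = 4.8
Step 2: y^k = 4.8, reduced costs: (-17.0, -19.8)
  x^k = (7.0, 7.0), subgradient = b - a^T x = -53.0
  y^{k+1} = 4.8 + 0.2*-53.0 = -5.8
Step 3: y^k = -5.8, reduced costs: (36.0, 43.8)
  x^k = (0.0, 0.0), subgradient = b - a^T x = 24.0
  y^{k+1} = -5.8 + 0.2*24.0 = -1.0
Step 4: y^k = -1.0, reduced costs: (12.0, 15.0)
  x^k = (0.0, 0.0), subgradient = b - a^T x = 24.0
  y^{k+1} = -1.0 + 0.2*24.0 = 3.8
Dual objective at y_4 = 3.8: reduced costs (-12.0, -13.8), box minimizer x = (7.0, 7.0)
g(y_4) = b*y + (c1 - a1*y)*x1 + (c2 - a2*y)*x2 = 24*3.8 + (-12.0)*7.0 + (-13.8)*7.0 = 91.2 - 84.0 - 96.6 = -89.4


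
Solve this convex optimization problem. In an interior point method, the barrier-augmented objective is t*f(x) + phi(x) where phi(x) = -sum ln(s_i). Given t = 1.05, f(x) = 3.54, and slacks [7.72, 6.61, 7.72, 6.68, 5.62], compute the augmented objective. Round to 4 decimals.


Step 1: Compute log-barrier.
ln values: [2.0438, 1.8886, 2.0438, 1.8991, 1.7263]
phi = -(2.0438 + 1.8886 + 2.0438 + 1.8991 + 1.7263) = -9.6017
Step 2: Compute augmented objective.
t*f(x) = 1.05*3.54 = 3.717
Total = 3.717 - 9.6017 = -5.8847


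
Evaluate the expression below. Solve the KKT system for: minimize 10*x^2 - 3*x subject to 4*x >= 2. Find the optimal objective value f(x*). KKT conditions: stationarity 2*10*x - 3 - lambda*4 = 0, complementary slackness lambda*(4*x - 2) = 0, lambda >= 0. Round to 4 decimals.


Step 1: Try lambda = 0 (constraint inactive).
x_unc = 3/(2*10) = 0.15
Check: 4*0.15 = 0.6 < 2 -- violated!
Step 2: Constraint must be active: 4*x = 2
x* = 2/4 = 0.5
lambda = (2*10*0.5 - 3)/4 = 1.75
Step 3: Compute optimal value.
f(x*) = 10*0.5^2 - 3*0.5 = 1.0


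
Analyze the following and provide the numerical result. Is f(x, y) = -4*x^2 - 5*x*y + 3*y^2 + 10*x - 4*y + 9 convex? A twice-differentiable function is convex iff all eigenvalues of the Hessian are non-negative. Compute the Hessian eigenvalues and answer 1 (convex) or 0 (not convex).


The Hessian of f(x,y) = -4*x^2 - 5*x*y + 3*y^2 + 10*x - 4*y + 9 is:
H = [[-8, -5], [-5, 6]]
Trace = -8 + 6 = -2
Determinant = -8*6 - (-5)^2 = -73
Discriminant = (-2)^2 - 4*-73 = 296.0
Eigenvalues: lambda_1 = -9.6023, lambda_2 = 7.6023
The function is not convex.

0


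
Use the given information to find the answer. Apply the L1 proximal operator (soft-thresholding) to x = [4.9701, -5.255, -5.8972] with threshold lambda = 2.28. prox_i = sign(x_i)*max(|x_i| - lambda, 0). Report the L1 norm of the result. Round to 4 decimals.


Soft-thresholding with lambda = 2.28:
prox(4.9701) = sign(4.9701)*max(|4.9701| - 2.28, 0) = 2.6901
prox(-5.255) = sign(-5.255)*max(|-5.255| - 2.28, 0) = -2.975
prox(-5.8972) = sign(-5.8972)*max(|-5.8972| - 2.28, 0) = -3.6172
prox(x) = [2.6901, -2.975, -3.6172]
||prox(x)||_1 = 2.6901 + 2.975 + 3.6172 = 9.2823


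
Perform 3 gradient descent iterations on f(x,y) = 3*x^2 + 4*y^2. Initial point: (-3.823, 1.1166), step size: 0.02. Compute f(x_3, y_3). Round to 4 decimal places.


Gradient descent on f(x,y) = 3*x^2 + 4*y^2.
Starting point: (-3.823, 1.1166), alpha = 0.02
Step 1: grad_x = 2*3*-3.823 = -22.938, grad_y = 2*4*1.1166 = 8.9328
  x_1 = -3.823 - 0.02*-22.938 = -3.3642
  y_1 = 1.1166 - 0.02*8.9328 = 0.9379
Step 2: grad_x = 2*3*-3.3642 = -20.1854, grad_y = 2*4*0.9379 = 7.5036
  x_2 = -3.3642 - 0.02*-20.1854 = -2.9605
  y_2 = 0.9379 - 0.02*7.5036 = 0.7879
Step 3: grad_x = 2*3*-2.9605 = -17.7632, grad_y = 2*4*0.7879 = 6.303
  x_3 = -2.9605 - 0.02*-17.7632 = -2.6053
  y_3 = 0.7879 - 0.02*6.303 = 0.6618
f(-2.6053, 0.6618) = 3*(-2.6053)^2 + 4*0.6618^2 = 22.1142


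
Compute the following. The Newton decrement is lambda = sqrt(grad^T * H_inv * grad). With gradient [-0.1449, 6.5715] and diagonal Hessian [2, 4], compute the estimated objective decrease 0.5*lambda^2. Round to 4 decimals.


Step 1: H is diagonal, so H^(-1) * g = [-0.0725, 1.6429].
Step 2: g^T H^(-1) g = sum_i g_i^2 / H_ii
  = (-0.1449)^2/2 + (6.5715)^2/4
  = 0.0105 + 10.7962 = 10.8067
Step 3: Objective decrease = 0.5 * g^T H^(-1) g = 5.4033


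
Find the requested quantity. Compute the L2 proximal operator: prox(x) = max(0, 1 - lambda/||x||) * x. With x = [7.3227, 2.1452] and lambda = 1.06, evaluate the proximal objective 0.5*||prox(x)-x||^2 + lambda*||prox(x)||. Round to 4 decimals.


Step 1: Compute ||x||.
||x|| = 7.6305
Step 2: Compute scaling factor.
scale = max(0, 1 - 1.06/7.6305) = 0.8611
Step 3: prox(x) = [6.3055, 1.8472]
||prox(x)|| = 6.5705
Step 4: Proximal objective.
0.5*||prox-x||^2 = 0.5618
lambda*||prox|| = 6.9647
Total = 7.5265


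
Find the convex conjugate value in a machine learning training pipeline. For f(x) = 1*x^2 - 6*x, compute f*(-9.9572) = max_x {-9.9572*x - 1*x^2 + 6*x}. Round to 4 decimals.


f*(y) = sup_x {y*x - a*x^2 - b*x} = sup_x {(y-b)*x - a*x^2}
FOC: (y - b) - 2a*x = 0 => x* = (y - b)/(2a)
x* = (-9.9572 + 6)/(2*1) = -1.9786
f*(-9.9572) = (y-b)^2/(4a) = (-9.9572 + 6)^2/(4*1)
= 15.6594/4 = 3.9149


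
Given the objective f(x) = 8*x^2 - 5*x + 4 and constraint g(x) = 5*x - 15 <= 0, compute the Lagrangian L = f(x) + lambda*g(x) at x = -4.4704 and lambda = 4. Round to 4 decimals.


Step 1: Evaluate f(x).
f(-4.4704) = 8*(-4.4704)^2 - 5*(-4.4704) + 4 = 186.2278
Step 2: Evaluate g(x).
g(-4.4704) = 5*-4.4704 - 15 = -37.352
Step 3: Compute Lagrangian.
L = 186.2278 + 4*-37.352 = 36.8198


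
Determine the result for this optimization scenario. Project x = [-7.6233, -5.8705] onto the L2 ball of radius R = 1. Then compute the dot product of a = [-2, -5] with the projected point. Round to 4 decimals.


Step 1: Compute ||x|| (intermediates to 6 decimals).
||x|| = sqrt((-7.6233)^2 + (-5.8705)^2) = 9.621719
Step 2: Project.
Since ||x|| > R, scale = R/||x|| = 1/9.621719 = 0.103932, proj(x) = scale * x
proj(x) = [-0.792305, -0.610133]
Step 3: Dot product.
a^T * proj(x) = -2*(-0.792305) - 5*(-0.610133) = 4.6353


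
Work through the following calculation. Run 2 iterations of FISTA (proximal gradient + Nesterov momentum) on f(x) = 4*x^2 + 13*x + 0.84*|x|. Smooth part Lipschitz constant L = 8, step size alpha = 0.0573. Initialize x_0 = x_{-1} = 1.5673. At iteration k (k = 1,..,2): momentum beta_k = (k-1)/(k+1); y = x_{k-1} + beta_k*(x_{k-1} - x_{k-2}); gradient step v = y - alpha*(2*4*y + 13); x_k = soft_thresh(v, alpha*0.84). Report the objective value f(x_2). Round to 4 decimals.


FISTA on f(x) = 4*x^2 + 13*x + 0.84*|x|
L = 8, alpha = 0.0573
Iteration 1: beta = 0.0, y = 1.5673 + 0.0*(1.5673 - 1.5673) = 1.5673
  grad(y) = 25.5384, v = y - alpha*grad = 0.1039
  prox(v) = soft_thresh(0.1039, 0.0481) = 0.0558
Iteration 2: beta = 0.3333, y = 0.0558 + 0.3333*(0.0558 - 1.5673) = -0.448
  grad(y) = 9.4159, v = y - alpha*grad = -0.9875
  prox(v) = soft_thresh(-0.9875, 0.0481) = -0.9394
f(x_2) = 4*(-0.9394)^2 + 13*(-0.9394) + 0.84*|-0.9394| = -7.8933


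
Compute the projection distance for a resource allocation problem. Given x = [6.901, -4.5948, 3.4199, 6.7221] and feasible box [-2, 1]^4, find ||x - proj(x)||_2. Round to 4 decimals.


Project each component onto [-2, 1].
clip(6.901) = 1.0, clip(-4.5948) = -2.0, clip(3.4199) = 1.0, clip(6.7221) = 1.0
Projection = [1.0, -2.0, 1.0, 1.0]
Squared diffs: [34.8218, 6.733, 5.8559, 32.7424]
Distance = sqrt(80.1531) = 8.9528


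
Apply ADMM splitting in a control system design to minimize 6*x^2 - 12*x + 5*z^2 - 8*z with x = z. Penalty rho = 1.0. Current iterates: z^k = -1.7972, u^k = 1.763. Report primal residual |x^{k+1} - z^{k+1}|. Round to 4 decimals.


ADMM iteration with rho = 1.0, z^k = -1.7972, u^k = 1.763
Step 1: x-update.
Minimize 6*x^2 - 12*x + (1.0/2)*(x + 1.7972 + 1.763)^2
FOC: (2*6 + 1.0)*x = 12 + 1.0*(-1.7972 - 1.763)
x^{k+1} = 0.6492
Step 2: z-update.
Minimize 5*z^2 - 8*z + (1.0/2)*(0.6492 - z + 1.763)^2
FOC: (2*5 + 1.0)*z = 8 + 1.0*(0.6492 + 1.763)
z^{k+1} = 0.9466
Step 3: u-update.
u^{k+1} = 1.763 + 0.6492 - 0.9466 = 1.4657
Step 4: Primal residual = |0.6492 - 0.9466| = 0.2973


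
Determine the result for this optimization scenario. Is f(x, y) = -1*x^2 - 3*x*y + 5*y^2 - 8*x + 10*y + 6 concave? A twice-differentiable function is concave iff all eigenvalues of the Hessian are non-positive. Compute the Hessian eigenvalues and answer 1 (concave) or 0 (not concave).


The Hessian of f(x,y) = -1*x^2 - 3*x*y + 5*y^2 - 8*x + 10*y + 6 is:
H = [[-2, -3], [-3, 10]]
Trace = -2 + 10 = 8
Determinant = -2*10 - (-3)^2 = -29
Discriminant = (8)^2 - 4*-29 = 180.0
Eigenvalues: lambda_1 = -2.7082, lambda_2 = 10.7082
The function is not concave.

0


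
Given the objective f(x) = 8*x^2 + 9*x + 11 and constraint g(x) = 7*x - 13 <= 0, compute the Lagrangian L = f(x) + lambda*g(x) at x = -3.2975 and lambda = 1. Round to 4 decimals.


Step 1: Evaluate f(x).
f(-3.2975) = 8*(-3.2975)^2 + 9*(-3.2975) + 11 = 68.3106
Step 2: Evaluate g(x).
g(-3.2975) = 7*-3.2975 - 13 = -36.0825
Step 3: Compute Lagrangian.
L = 68.3106 + 1*-36.0825 = 32.2281


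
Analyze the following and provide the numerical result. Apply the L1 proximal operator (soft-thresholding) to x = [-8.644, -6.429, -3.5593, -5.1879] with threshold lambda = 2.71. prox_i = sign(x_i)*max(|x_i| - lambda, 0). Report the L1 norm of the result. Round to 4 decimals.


Soft-thresholding with lambda = 2.71:
prox(-8.644) = sign(-8.644)*max(|-8.644| - 2.71, 0) = -5.934
prox(-6.429) = sign(-6.429)*max(|-6.429| - 2.71, 0) = -3.719
prox(-3.5593) = sign(-3.5593)*max(|-3.5593| - 2.71, 0) = -0.8493
prox(-5.1879) = sign(-5.1879)*max(|-5.1879| - 2.71, 0) = -2.4779
prox(x) = [-5.934, -3.719, -0.8493, -2.4779]
||prox(x)||_1 = 5.934 + 3.719 + 0.8493 + 2.4779 = 12.9802


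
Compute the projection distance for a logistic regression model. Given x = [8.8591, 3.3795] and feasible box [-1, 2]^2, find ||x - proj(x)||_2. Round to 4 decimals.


Project each component onto [-1, 2].
clip(8.8591) = 2.0, clip(3.3795) = 2.0
Projection = [2.0, 2.0]
Squared diffs: [47.0473, 1.903]
Distance = sqrt(48.9503) = 6.9964


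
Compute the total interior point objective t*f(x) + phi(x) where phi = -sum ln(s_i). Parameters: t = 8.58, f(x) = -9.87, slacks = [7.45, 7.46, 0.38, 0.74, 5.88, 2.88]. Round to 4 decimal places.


Step 1: Compute log-barrier.
ln values: [2.0082, 2.0096, -0.9676, -0.3011, 1.7716, 1.0578]
phi = -(2.0082 + 2.0096 - 0.9676 - 0.3011 + 1.7716 + 1.0578) = -5.5784
Step 2: Compute augmented objective.
t*f(x) = 8.58*-9.87 = -84.6846
Total = -84.6846 - 5.5784 = -90.263


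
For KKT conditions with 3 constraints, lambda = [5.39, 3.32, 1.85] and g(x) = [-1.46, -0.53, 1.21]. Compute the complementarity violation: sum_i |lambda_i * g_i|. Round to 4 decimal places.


KKT complementary slackness check:
lambda_1 * g_1 = 5.39 * -1.46 = -7.8694
lambda_2 * g_2 = 3.32 * -0.53 = -1.7596
lambda_3 * g_3 = 1.85 * 1.21 = 2.2385
Total violation = 7.8694 + 1.7596 + 2.2385 = 11.8675


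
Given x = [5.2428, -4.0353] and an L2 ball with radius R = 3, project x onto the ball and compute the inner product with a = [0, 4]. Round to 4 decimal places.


Step 1: Compute ||x|| (intermediates to 6 decimals).
||x|| = sqrt(5.2428^2 + (-4.0353)^2) = 6.615935
Step 2: Project.
Since ||x|| > R, scale = R/||x|| = 3/6.615935 = 0.453451, proj(x) = scale * x
proj(x) = [2.377353, -1.829811]
Step 3: Dot product.
a^T * proj(x) = 0*2.377353 + 4*(-1.829811) = -7.3192


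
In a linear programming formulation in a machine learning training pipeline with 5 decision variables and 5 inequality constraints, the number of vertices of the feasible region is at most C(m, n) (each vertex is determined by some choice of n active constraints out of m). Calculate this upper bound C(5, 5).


Each vertex corresponds to some choice of n active constraints out of m, so the number of vertices is at most C(m, n) = m! / (n!(m-n)!).
m = 5, n = 5
Numerator: 5 * 4 * 3 * 2 * 1
Denominator: 5! = 120
C(5, 5) = 1


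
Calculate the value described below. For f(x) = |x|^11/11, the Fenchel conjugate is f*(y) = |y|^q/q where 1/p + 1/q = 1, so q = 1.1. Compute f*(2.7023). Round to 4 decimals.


The conjugate exponent q satisfies 1/p + 1/q = 1.
p = 11, so q = 11/(11 - 1) = 1.1
|y|^q = 2.7023^1.1 = 2.9847
f*(2.7023) = 2.9847 / 1.1 = 2.7134


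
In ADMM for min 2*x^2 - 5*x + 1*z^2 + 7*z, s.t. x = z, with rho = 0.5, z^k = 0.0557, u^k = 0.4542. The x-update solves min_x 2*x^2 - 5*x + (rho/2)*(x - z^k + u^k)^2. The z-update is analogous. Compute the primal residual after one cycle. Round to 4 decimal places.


ADMM iteration with rho = 0.5, z^k = 0.0557, u^k = 0.4542
Step 1: x-update.
Minimize 2*x^2 - 5*x + (0.5/2)*(x - 0.0557 + 0.4542)^2
FOC: (2*2 + 0.5)*x = 5 + 0.5*(0.0557 - 0.4542)
x^{k+1} = 1.0668
Step 2: z-update.
Minimize 1*z^2 + 7*z + (0.5/2)*(1.0668 - z + 0.4542)^2
FOC: (2*1 + 0.5)*z = -7 + 0.5*(1.0668 + 0.4542)
z^{k+1} = -2.4958
Step 3: u-update.
u^{k+1} = 0.4542 + 1.0668 + 2.4958 = 4.0168
Step 4: Primal residual = |1.0668 + 2.4958| = 3.5626


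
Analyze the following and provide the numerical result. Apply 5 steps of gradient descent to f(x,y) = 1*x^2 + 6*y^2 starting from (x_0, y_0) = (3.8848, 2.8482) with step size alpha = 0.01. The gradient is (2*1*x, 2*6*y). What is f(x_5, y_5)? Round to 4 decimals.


Gradient descent on f(x,y) = 1*x^2 + 6*y^2.
Starting point: (3.8848, 2.8482), alpha = 0.01
Step 1: grad_x = 2*1*3.8848 = 7.7696, grad_y = 2*6*2.8482 = 34.1784
  x_1 = 3.8848 - 0.01*7.7696 = 3.8071
  y_1 = 2.8482 - 0.01*34.1784 = 2.5064
Step 2: grad_x = 2*1*3.8071 = 7.6142, grad_y = 2*6*2.5064 = 30.077
  x_2 = 3.8071 - 0.01*7.6142 = 3.731
  y_2 = 2.5064 - 0.01*30.077 = 2.2056
Step 3: grad_x = 2*1*3.731 = 7.4619, grad_y = 2*6*2.2056 = 26.4678
  x_3 = 3.731 - 0.01*7.4619 = 3.6563
  y_3 = 2.2056 - 0.01*26.4678 = 1.941
Step 4: grad_x = 2*1*3.6563 = 7.3127, grad_y = 2*6*1.941 = 23.2916
  x_4 = 3.6563 - 0.01*7.3127 = 3.5832
  y_4 = 1.941 - 0.01*23.2916 = 1.7081
Step 5: grad_x = 2*1*3.5832 = 7.1664, grad_y = 2*6*1.7081 = 20.4966
  x_5 = 3.5832 - 0.01*7.1664 = 3.5116
  y_5 = 1.7081 - 0.01*20.4966 = 1.5031
f(3.5116, 1.5031) = 1*3.5116^2 + 6*1.5031^2 = 25.8866


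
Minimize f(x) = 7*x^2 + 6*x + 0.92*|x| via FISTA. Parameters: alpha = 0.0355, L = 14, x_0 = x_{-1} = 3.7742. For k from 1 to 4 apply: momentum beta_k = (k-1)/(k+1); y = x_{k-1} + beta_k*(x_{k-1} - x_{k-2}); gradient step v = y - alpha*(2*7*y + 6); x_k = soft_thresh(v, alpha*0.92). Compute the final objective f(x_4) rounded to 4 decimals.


FISTA on f(x) = 7*x^2 + 6*x + 0.92*|x|
L = 14, alpha = 0.0355
Iteration 1: beta = 0.0, y = 3.7742 + 0.0*(3.7742 - 3.7742) = 3.7742
  grad(y) = 58.8388, v = y - alpha*grad = 1.6854
  prox(v) = soft_thresh(1.6854, 0.0327) = 1.6528
Iteration 2: beta = 0.3333, y = 1.6528 + 0.3333*(1.6528 - 3.7742) = 0.9456
  grad(y) = 19.2386, v = y - alpha*grad = 0.2626
  prox(v) = soft_thresh(0.2626, 0.0327) = 0.23
Iteration 3: beta = 0.5, y = 0.23 + 0.5*(0.23 - 1.6528) = -0.4814
  grad(y) = -0.7396, v = y - alpha*grad = -0.4551
  prox(v) = soft_thresh(-0.4551, 0.0327) = -0.4225
Iteration 4: beta = 0.6, y = -0.4225 + 0.6*(-0.4225 - 0.23) = -0.814
  grad(y) = -5.3956, v = y - alpha*grad = -0.6224
  prox(v) = soft_thresh(-0.6224, 0.0327) = -0.5898
f(x_4) = 7*(-0.5898)^2 + 6*(-0.5898) + 0.92*|-0.5898| = -0.5612


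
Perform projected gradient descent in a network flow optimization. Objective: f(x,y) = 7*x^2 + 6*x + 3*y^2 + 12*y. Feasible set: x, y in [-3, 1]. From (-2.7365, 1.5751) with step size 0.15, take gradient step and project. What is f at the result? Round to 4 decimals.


Step 1: Compute gradient at (-2.7365, 1.5751).
grad_x = 2*7*-2.7365 + 6 = -32.311
grad_y = 2*3*1.5751 + 12 = 21.4506
Step 2: Gradient step.
x_raw = -2.7365 - 0.15*-32.311 = 2.1102
y_raw = 1.5751 - 0.15*21.4506 = -1.6425
Step 3: Project onto [-3, 1].
x_proj = clip(2.1102) = 1.0
y_proj = clip(-1.6425) = -1.6425
Step 4: Evaluate f.
f(1.0, -1.6425) = 1.3834


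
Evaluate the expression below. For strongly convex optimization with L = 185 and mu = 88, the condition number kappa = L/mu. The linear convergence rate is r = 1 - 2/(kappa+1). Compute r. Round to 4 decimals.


Step 1: Compute the condition number.
kappa = L/mu = 185/88 = 2.1023
Step 2: Compute the convergence rate.
r = 1 - 2/(kappa + 1) = 1 - 2*mu/(L + mu) = (L - mu)/(L + mu) = 97/273 = 0.3553


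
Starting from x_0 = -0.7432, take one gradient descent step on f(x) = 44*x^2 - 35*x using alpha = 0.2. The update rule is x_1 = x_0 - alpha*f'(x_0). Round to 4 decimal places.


We compute the gradient at x_0 and apply the update.
f'(x) = 88*x - 35
f'(-0.7432) = 88*-0.7432 - 35 = -100.4016
x_1 = -0.7432 - 0.2*-100.4016 = 19.3371


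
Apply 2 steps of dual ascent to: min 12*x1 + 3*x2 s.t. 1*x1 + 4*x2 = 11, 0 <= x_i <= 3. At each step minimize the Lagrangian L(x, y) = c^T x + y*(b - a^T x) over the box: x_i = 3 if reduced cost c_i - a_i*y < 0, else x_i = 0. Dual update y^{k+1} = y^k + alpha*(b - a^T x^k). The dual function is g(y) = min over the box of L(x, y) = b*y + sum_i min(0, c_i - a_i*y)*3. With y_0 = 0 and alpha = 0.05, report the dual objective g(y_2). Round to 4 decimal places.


Dual ascent for LP: min 12*x1 + 3*x2, 1*x1 + 4*x2 = 11, 0 <= x_i <= 3
Step 1: y^k = 0.0, reduced costs: (12.0, 3.0)
  x^k = (0.0, 0.0), subgradient = b - a^T x = 11.0
  y^{k+1} = 0.0 + 0.05*11.0 = 0.55
Step 2: y^k = 0.55, reduced costs: (11.45, 0.8)
  x^k = (0.0, 0.0), subgradient = b - a^T x = 11.0
  y^{k+1} = 0.55 + 0.05*11.0 = 1.1
Dual objective at y_2 = 1.1: reduced costs (10.9, -1.4), box minimizer x = (0.0, 3.0)
g(y_2) = b*y + (c1 - a1*y)*x1 + (c2 - a2*y)*x2 = 11*1.1 + 10.9*0.0 + (-1.4)*3.0 = 12.1 + 0.0 - 4.2 = 7.9


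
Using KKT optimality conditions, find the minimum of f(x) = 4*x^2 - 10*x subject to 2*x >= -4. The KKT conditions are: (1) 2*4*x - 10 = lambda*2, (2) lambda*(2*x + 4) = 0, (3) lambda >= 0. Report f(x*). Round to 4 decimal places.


Step 1: Try lambda = 0 (constraint inactive).
Stationarity: 2*4*x - 10 = 0
x* = 10/(2*4) = 1.25
Check constraint: 2*1.25 = 2.5 >= -4 -- satisfied.
Step 2: Compute optimal value.
f(x*) = 4*1.25^2 - 10*1.25 = -6.25


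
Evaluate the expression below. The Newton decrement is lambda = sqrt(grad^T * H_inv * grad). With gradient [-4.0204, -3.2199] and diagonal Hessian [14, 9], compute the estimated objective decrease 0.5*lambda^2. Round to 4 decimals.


Step 1: H is diagonal, so H^(-1) * g = [-0.2872, -0.3578].
Step 2: g^T H^(-1) g = sum_i g_i^2 / H_ii
  = (-4.0204)^2/14 + (-3.2199)^2/9
  = 1.1545 + 1.152 = 2.3065
Step 3: Objective decrease = 0.5 * g^T H^(-1) g = 1.1533


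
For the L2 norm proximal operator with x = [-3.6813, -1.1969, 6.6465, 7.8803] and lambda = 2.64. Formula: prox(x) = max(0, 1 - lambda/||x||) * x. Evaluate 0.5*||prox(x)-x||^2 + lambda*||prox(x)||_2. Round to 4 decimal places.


Step 1: Compute ||x||.
||x|| = 11.0118
Step 2: Compute scaling factor.
scale = max(0, 1 - 2.64/11.0118) = 0.7603
Step 3: prox(x) = [-2.7987, -0.91, 5.053, 5.9911]
||prox(x)|| = 8.3718
Step 4: Proximal objective.
0.5*||prox-x||^2 = 3.4848
lambda*||prox|| = 22.1016
Total = 25.5863


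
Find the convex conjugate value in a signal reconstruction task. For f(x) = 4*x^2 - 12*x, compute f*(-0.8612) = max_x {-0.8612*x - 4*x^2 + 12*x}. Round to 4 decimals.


f*(y) = sup_x {y*x - a*x^2 - b*x} = sup_x {(y-b)*x - a*x^2}
FOC: (y - b) - 2a*x = 0 => x* = (y - b)/(2a)
x* = (-0.8612 + 12)/(2*4) = 1.3924
f*(-0.8612) = (y-b)^2/(4a) = (-0.8612 + 12)^2/(4*4)
= 124.0729/16 = 7.7546


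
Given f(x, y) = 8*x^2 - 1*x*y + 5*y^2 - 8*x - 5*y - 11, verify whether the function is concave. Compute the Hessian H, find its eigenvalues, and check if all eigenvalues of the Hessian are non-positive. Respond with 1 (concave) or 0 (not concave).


The Hessian of f(x,y) = 8*x^2 - 1*x*y + 5*y^2 - 8*x - 5*y - 11 is:
H = [[16, -1], [-1, 10]]
Trace = 16 + 10 = 26
Determinant = 16*10 - (-1)^2 = 159
Discriminant = (26)^2 - 4*159 = 40.0
Eigenvalues: lambda_1 = 9.8377, lambda_2 = 16.1623
The function is not concave.

0


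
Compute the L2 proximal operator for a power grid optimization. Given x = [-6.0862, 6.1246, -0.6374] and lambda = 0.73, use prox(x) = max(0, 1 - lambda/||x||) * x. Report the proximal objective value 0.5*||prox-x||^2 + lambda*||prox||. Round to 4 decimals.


Step 1: Compute ||x||.
||x|| = 8.6579
Step 2: Compute scaling factor.
scale = max(0, 1 - 0.73/8.6579) = 0.9157
Step 3: prox(x) = [-5.573, 5.6082, -0.5837]
||prox(x)|| = 7.9279
Step 4: Proximal objective.
0.5*||prox-x||^2 = 0.2665
lambda*||prox|| = 5.7874
Total = 6.0538


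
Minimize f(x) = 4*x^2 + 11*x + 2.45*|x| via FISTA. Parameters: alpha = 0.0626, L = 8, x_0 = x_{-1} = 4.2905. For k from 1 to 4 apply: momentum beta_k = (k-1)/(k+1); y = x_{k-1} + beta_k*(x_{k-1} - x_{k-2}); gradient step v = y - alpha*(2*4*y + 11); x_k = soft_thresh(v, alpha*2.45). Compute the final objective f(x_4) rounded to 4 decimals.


FISTA on f(x) = 4*x^2 + 11*x + 2.45*|x|
L = 8, alpha = 0.0626
Iteration 1: beta = 0.0, y = 4.2905 + 0.0*(4.2905 - 4.2905) = 4.2905
  grad(y) = 45.324, v = y - alpha*grad = 1.4532
  prox(v) = soft_thresh(1.4532, 0.1534) = 1.2998
Iteration 2: beta = 0.3333, y = 1.2998 + 0.3333*(1.2998 - 4.2905) = 0.303
  grad(y) = 13.4237, v = y - alpha*grad = -0.5374
  prox(v) = soft_thresh(-0.5374, 0.1534) = -0.384
Iteration 3: beta = 0.5, y = -0.384 + 0.5*(-0.384 - 1.2998) = -1.2259
  grad(y) = 1.1927, v = y - alpha*grad = -1.3006
  prox(v) = soft_thresh(-1.3006, 0.1534) = -1.1472
Iteration 4: beta = 0.6, y = -1.1472 + 0.6*(-1.1472 + 0.384) = -1.6051
  grad(y) = -1.8411, v = y - alpha*grad = -1.4899
  prox(v) = soft_thresh(-1.4899, 0.1534) = -1.3365
f(x_4) = 4*(-1.3365)^2 + 11*(-1.3365) + 2.45*|-1.3365| = -4.2821


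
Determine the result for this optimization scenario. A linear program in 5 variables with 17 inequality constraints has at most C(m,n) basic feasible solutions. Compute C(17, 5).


Each vertex corresponds to some choice of n active constraints out of m, so the number of vertices is at most C(m, n) = m! / (n!(m-n)!).
m = 17, n = 5
Numerator: 17 * 16 * 15 * 14 * 13
Denominator: 5! = 120
C(17, 5) = 6188


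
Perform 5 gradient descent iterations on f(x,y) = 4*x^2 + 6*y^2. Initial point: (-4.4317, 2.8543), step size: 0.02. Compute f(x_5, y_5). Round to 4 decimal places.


Gradient descent on f(x,y) = 4*x^2 + 6*y^2.
Starting point: (-4.4317, 2.8543), alpha = 0.02
Step 1: grad_x = 2*4*-4.4317 = -35.4536, grad_y = 2*6*2.8543 = 34.2516
  x_1 = -4.4317 - 0.02*-35.4536 = -3.7226
  y_1 = 2.8543 - 0.02*34.2516 = 2.1693
Step 2: grad_x = 2*4*-3.7226 = -29.781, grad_y = 2*6*2.1693 = 26.0312
  x_2 = -3.7226 - 0.02*-29.781 = -3.127
  y_2 = 2.1693 - 0.02*26.0312 = 1.6486
Step 3: grad_x = 2*4*-3.127 = -25.0161, grad_y = 2*6*1.6486 = 19.7837
  x_3 = -3.127 - 0.02*-25.0161 = -2.6267
  y_3 = 1.6486 - 0.02*19.7837 = 1.253
Step 4: grad_x = 2*4*-2.6267 = -21.0135, grad_y = 2*6*1.253 = 15.0356
  x_4 = -2.6267 - 0.02*-21.0135 = -2.2064
  y_4 = 1.253 - 0.02*15.0356 = 0.9523
Step 5: grad_x = 2*4*-2.2064 = -17.6513, grad_y = 2*6*0.9523 = 11.4271
  x_5 = -2.2064 - 0.02*-17.6513 = -1.8534
  y_5 = 0.9523 - 0.02*11.4271 = 0.7237
f(-1.8534, 0.7237) = 4*(-1.8534)^2 + 6*0.7237^2 = 16.8828


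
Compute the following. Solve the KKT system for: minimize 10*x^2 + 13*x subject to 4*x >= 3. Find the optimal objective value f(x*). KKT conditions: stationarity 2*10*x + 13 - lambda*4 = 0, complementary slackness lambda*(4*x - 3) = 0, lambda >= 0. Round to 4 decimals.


Step 1: Try lambda = 0 (constraint inactive).
x_unc = -13/(2*10) = -0.65
Check: 4*-0.65 = -2.6 < 3 -- violated!
Step 2: Constraint must be active: 4*x = 3
x* = 3/4 = 0.75
lambda = (2*10*0.75 + 13)/4 = 7.0
Step 3: Compute optimal value.
f(x*) = 10*0.75^2 + 13*0.75 = 15.375


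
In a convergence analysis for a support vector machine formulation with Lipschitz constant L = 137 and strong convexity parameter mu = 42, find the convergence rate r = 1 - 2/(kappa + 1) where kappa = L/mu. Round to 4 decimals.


Step 1: Compute the condition number.
kappa = L/mu = 137/42 = 3.2619
Step 2: Compute the convergence rate.
r = 1 - 2/(kappa + 1) = 1 - 2*mu/(L + mu) = (L - mu)/(L + mu) = 95/179 = 0.5307


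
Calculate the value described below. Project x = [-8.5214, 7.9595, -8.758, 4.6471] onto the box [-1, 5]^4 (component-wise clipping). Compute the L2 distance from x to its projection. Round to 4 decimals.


Project each component onto [-1, 5].
clip(-8.5214) = -1.0, clip(7.9595) = 5.0, clip(-8.758) = -1.0, clip(4.6471) = 4.6471
Projection = [-1.0, 5.0, -1.0, 4.6471]
Squared diffs: [56.5715, 8.7586, 60.1866, 0.0]
Distance = sqrt(125.5167) = 11.2034


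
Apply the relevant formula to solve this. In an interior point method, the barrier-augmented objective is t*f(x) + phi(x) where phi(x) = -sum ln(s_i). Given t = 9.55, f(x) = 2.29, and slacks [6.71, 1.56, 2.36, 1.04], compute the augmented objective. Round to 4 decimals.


Step 1: Compute log-barrier.
ln values: [1.9036, 0.4447, 0.8587, 0.0392]
phi = -(1.9036 + 0.4447 + 0.8587 + 0.0392) = -3.2462
Step 2: Compute augmented objective.
t*f(x) = 9.55*2.29 = 21.8695
Total = 21.8695 - 3.2462 = 18.6233


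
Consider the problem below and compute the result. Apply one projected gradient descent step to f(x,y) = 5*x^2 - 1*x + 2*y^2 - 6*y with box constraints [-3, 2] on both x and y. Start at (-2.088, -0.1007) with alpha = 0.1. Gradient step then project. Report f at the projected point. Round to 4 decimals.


Step 1: Compute gradient at (-2.088, -0.1007).
grad_x = 2*5*-2.088 - 1 = -21.88
grad_y = 2*2*-0.1007 - 6 = -6.4028
Step 2: Gradient step.
x_raw = -2.088 - 0.1*-21.88 = 0.1
y_raw = -0.1007 - 0.1*-6.4028 = 0.5396
Step 3: Project onto [-3, 2].
x_proj = clip(0.1) = 0.1
y_proj = clip(0.5396) = 0.5396
Step 4: Evaluate f.
f(0.1, 0.5396) = -2.7052


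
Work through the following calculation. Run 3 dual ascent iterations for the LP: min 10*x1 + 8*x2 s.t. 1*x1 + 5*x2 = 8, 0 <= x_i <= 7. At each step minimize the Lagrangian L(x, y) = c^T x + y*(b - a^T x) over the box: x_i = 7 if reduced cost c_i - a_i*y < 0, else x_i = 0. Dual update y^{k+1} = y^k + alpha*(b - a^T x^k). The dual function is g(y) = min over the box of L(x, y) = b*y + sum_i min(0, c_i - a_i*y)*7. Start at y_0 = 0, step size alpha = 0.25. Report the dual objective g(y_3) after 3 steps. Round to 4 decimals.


Dual ascent for LP: min 10*x1 + 8*x2, 1*x1 + 5*x2 = 8, 0 <= x_i <= 7
Step 1: y^k = 0.0, reduced costs: (10.0, 8.0)
  x^k = (0.0, 0.0), subgradient = b - a^T x = 8.0
  y^{k+1} = 0.0 + 0.25*8.0 = 2.0
Step 2: y^k = 2.0, reduced costs: (8.0, -2.0)
  x^k = (0.0, 7.0), subgradient = b - a^T x = -27.0
  y^{k+1} = 2.0 + 0.25*-27.0 = -4.75
Step 3: y^k = -4.75, reduced costs: (14.75, 31.75)
  x^k = (0.0, 0.0), subgradient = b - a^T x = 8.0
  y^{k+1} = -4.75 + 0.25*8.0 = -2.75
Dual objective at y_3 = -2.75: reduced costs (12.75, 21.75), box minimizer x = (0.0, 0.0)
g(y_3) = b*y + (c1 - a1*y)*x1 + (c2 - a2*y)*x2 = 8*(-2.75) + 12.75*0.0 + 21.75*0.0 = -22.0 + 0.0 + 0.0 = -22.0


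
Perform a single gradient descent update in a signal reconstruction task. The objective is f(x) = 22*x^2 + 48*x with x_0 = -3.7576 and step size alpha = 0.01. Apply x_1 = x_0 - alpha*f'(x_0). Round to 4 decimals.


We compute the gradient at x_0 and apply the update.
f'(x) = 44*x + 48
f'(-3.7576) = 44*-3.7576 + 48 = -117.3344
x_1 = -3.7576 - 0.01*-117.3344 = -2.5843


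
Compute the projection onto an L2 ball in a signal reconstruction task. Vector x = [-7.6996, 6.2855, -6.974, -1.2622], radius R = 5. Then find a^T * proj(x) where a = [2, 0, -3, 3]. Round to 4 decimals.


Step 1: Compute ||x|| (intermediates to 6 decimals).
||x|| = sqrt((-7.6996)^2 + 6.2855^2 + (-6.974)^2 + (-1.2622)^2) = 12.207423
Step 2: Project.
Since ||x|| > R, scale = R/||x|| = 5/12.207423 = 0.409587, proj(x) = scale * x
proj(x) = [-3.153656, 2.574459, -2.85646, -0.516981]
Step 3: Dot product.
a^T * proj(x) = 2*(-3.153656) + 0*2.574459 - 3*(-2.85646) + 3*(-0.516981) = 0.7111


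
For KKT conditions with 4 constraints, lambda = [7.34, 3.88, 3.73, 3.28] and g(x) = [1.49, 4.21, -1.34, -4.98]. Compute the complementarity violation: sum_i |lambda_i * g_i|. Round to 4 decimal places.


KKT complementary slackness check:
lambda_1 * g_1 = 7.34 * 1.49 = 10.9366
lambda_2 * g_2 = 3.88 * 4.21 = 16.3348
lambda_3 * g_3 = 3.73 * -1.34 = -4.9982
lambda_4 * g_4 = 3.28 * -4.98 = -16.3344
Total violation = 10.9366 + 16.3348 + 4.9982 + 16.3344 = 48.604
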